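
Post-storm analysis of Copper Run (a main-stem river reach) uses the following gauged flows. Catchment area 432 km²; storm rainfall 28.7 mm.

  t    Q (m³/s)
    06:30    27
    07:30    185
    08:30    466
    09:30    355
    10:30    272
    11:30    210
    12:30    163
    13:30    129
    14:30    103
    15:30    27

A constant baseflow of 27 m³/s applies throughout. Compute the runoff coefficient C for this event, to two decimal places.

C ≈ 0.48

ΣQ_DR = 1667 m³/s; V = ΣQ_DR·Δt = 6.001 × 10^6 m³.
Runoff depth d = V / A = 13.89 mm.
C = d / P = 13.89 / 28.7 = 0.48.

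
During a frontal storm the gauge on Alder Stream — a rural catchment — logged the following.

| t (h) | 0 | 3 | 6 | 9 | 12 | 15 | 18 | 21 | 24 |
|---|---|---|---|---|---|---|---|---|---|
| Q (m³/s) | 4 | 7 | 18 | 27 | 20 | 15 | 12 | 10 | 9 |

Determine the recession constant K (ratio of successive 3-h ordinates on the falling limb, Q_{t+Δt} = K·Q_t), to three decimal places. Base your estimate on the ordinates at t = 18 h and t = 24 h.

K ≈ 0.866

Using the recession-limb readings at t = 18 h and t = 24 h: Q falls from 12 to 9 m³/s over 2 intervals.
K = (Q₂/Q₁)^(1/2) = (9/12)^(1/2) = 0.866.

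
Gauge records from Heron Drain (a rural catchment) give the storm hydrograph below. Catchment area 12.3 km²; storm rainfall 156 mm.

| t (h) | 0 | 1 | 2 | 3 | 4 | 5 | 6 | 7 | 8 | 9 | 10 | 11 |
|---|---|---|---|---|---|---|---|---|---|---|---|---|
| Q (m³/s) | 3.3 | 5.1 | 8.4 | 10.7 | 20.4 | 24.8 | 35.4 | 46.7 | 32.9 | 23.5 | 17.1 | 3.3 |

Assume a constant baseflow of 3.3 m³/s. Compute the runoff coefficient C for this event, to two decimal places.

C ≈ 0.36

ΣQ_DR = 192.0 m³/s; V = ΣQ_DR·Δt = 6.912 × 10^5 m³.
Runoff depth d = V / A = 56.20 mm.
C = d / P = 56.20 / 156 = 0.36.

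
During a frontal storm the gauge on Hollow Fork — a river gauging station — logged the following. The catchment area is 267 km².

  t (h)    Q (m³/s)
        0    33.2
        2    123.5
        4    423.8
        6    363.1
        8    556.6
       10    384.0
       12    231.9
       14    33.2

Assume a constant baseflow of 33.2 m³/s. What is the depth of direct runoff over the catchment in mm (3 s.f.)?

d ≈ 50.8 mm

Direct runoff: 0.0, 90.3, 390.6, 329.9, 523.4, 350.8, 198.7, 0.0 m³/s; ΣQ_DR = 1884 m³/s.
V = ΣQ_DR · Δt = 1884 × 7200 s = 1.356 × 10^7 m³.
Over A = 267 km², depth = V / A = 50.8 mm.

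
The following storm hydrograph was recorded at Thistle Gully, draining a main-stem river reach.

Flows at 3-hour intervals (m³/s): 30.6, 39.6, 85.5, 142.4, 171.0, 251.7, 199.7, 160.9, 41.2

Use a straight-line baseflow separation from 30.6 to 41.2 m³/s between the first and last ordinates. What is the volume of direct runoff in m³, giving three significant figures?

Direct-runoff ordinates (Q − Q_b): 0.00, 7.67, 52.25, 107.83, 135.10, 214.47, 161.15, 121.03, 0.00 m³/s.
ΣQ_DR = 799.5 m³/s.
With Δt = 3 h = 10800 s, V = ΣQ_DR · Δt = 799.5 × 10800 = 8.63 × 10^6 m³.

V ≈ 8.63 × 10^6 m³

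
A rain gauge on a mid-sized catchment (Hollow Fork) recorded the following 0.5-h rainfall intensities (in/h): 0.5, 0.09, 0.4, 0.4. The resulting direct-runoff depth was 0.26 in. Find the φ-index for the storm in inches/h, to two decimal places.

φ ≈ 0.26 in/h

Only the 3 blocks with intensity above φ contribute runoff: 0.5, 0.4, 0.4 in/h.
Σ(I−φ)·Δt = d  ⇒  (0.5+0.4+0.4 − 3φ)·0.5 = 0.26
φ = (1.300 − 0.26/0.5) / 3 = 0.26 in/h.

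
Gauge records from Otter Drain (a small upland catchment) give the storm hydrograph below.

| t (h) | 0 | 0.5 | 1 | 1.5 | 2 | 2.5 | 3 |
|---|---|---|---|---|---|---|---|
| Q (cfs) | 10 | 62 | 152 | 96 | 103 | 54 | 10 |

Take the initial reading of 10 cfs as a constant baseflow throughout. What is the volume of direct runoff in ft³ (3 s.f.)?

V ≈ 7.51 × 10^5 ft³

Direct-runoff ordinates (Q − Q_b): 0.0, 52.0, 142.0, 86.0, 93.0, 44.0, 0.0 cfs.
ΣQ_DR = 417.0 cfs.
With Δt = 0.5 h = 1800 s, V = ΣQ_DR · Δt = 417.0 × 1800 = 7.51 × 10^5 ft³.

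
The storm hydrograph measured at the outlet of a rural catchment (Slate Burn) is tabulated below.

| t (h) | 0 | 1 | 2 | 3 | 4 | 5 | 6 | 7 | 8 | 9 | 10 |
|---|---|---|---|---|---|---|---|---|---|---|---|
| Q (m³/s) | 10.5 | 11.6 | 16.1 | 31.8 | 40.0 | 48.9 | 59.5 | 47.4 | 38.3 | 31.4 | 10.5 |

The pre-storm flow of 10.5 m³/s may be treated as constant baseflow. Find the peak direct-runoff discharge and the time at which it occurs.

Q_p = 49.0 m³/s at t = 6 h

Subtracting baseflow gives direct-runoff ordinates: 0.0, 1.1, 5.6, 21.3, 29.5, 38.4, 49.0, 36.9, 27.8, 20.9, 0.0 m³/s.
The maximum is 49.0 m³/s, occurring at the reading for t = 6 h.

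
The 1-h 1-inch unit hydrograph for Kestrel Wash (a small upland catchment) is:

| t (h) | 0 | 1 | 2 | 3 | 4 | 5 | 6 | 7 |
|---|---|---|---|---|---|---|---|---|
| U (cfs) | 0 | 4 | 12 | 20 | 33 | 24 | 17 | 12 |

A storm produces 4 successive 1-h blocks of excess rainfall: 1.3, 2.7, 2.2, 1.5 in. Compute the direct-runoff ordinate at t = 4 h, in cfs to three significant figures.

Q ≈ 129 cfs

By discrete convolution, Q_j = Σ (P_i / 1 in) · U_{j−i}.
At t = 4 h (j=4): Q = (1.3/1)·33 + (2.7/1)·20 + (2.2/1)·12 + (1.5/1)·4 = 129 cfs.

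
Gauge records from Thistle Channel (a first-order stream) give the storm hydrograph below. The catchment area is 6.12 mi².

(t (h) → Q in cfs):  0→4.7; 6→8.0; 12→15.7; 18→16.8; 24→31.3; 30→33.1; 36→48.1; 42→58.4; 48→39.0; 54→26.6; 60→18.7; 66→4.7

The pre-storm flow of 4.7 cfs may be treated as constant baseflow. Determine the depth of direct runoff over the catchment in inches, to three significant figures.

Direct runoff: 0.0, 3.3, 11.0, 12.1, 26.6, 28.4, 43.4, 53.7, 34.3, 21.9, 14.0, 0.0 cfs; ΣQ_DR = 248.7 cfs.
V = ΣQ_DR · Δt = 248.7 × 21600 s = 5.372 × 10^6 ft³.
Over A = 6.12 mi², depth = V / A = 0.378 in.

d ≈ 0.378 in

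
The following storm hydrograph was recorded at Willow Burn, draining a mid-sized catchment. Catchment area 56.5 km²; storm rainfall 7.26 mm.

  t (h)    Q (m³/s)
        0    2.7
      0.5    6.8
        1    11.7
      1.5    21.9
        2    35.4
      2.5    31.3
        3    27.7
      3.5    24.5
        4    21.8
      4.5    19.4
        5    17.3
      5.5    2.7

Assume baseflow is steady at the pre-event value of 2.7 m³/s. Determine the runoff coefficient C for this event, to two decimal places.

ΣQ_DR = 190.8 m³/s; V = ΣQ_DR·Δt = 3.434 × 10^5 m³.
Runoff depth d = V / A = 6.079 mm.
C = d / P = 6.079 / 7.26 = 0.84.

C ≈ 0.84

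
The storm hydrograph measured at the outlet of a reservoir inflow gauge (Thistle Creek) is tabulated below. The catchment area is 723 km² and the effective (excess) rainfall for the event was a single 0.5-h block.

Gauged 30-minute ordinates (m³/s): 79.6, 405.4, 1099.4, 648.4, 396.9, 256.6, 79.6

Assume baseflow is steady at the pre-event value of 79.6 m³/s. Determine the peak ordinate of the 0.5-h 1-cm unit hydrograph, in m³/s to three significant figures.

Direct runoff: 0.0, 325.8, 1019.8, 568.8, 317.3, 177.0, 0.0 m³/s; ΣQ_DR = 2409 m³/s, peak = 1019.8 m³/s.
Runoff depth d = ΣQ_DR·Δt / A = 2409 × 1800 / (723 km²) = 5.997 mm.
The 1-cm UH is the DRH scaled by (10 mm)/d, so U_p = 1019.8 × 10/5.997 = 1700 m³/s.

U_p ≈ 1700 m³/s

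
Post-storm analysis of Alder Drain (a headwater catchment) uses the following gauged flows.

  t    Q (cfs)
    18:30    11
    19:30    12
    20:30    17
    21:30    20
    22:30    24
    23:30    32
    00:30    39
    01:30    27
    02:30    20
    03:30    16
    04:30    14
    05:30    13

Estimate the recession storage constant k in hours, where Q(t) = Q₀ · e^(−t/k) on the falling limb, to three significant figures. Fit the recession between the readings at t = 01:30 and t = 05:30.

On the falling limb, Q drops from 27 to 13 cfs between t = 01:30 and t = 05:30 (Δt = 4 h).
k = −Δt / ln(Q₂/Q₁) = −4 / ln(13/27) = 5.47 h.

k ≈ 5.47 h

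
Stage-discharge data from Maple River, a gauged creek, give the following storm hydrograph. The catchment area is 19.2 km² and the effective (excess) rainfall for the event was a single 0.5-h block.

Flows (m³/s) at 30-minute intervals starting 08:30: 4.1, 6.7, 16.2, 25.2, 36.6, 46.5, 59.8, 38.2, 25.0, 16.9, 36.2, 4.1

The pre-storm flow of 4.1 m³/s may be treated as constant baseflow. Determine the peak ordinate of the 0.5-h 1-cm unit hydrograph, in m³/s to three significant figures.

U_p ≈ 22.3 m³/s

Direct runoff: 0.0, 2.6, 12.1, 21.1, 32.5, 42.4, 55.7, 34.1, 20.9, 12.8, 32.1, 0.0 m³/s; ΣQ_DR = 266.3 m³/s, peak = 55.7 m³/s.
Runoff depth d = ΣQ_DR·Δt / A = 266.3 × 1800 / (19.2 km²) = 24.97 mm.
The 1-cm UH is the DRH scaled by (10 mm)/d, so U_p = 55.7 × 10/24.97 = 22.3 m³/s.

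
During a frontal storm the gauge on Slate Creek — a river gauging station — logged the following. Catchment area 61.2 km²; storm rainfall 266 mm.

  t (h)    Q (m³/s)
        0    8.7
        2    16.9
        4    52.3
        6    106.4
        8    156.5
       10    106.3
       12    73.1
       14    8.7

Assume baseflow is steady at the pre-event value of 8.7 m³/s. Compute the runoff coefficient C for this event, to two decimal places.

C ≈ 0.20

ΣQ_DR = 459.3 m³/s; V = ΣQ_DR·Δt = 3.307 × 10^6 m³.
Runoff depth d = V / A = 54.04 mm.
C = d / P = 54.04 / 266 = 0.20.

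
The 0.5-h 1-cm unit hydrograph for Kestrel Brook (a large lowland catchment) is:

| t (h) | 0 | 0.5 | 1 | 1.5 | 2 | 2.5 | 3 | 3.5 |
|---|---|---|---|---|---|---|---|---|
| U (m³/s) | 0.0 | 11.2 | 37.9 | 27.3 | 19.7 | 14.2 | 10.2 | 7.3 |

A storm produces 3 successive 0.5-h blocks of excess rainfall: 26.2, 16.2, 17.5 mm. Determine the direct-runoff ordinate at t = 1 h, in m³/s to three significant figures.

Q ≈ 117 m³/s

By discrete convolution, Q_j = Σ (P_i / 10 mm) · U_{j−i}.
At t = 1 h (j=2): Q = (26.2/10)·37.9 + (16.2/10)·11.2 + (17.5/10)·0.0 = 117 m³/s.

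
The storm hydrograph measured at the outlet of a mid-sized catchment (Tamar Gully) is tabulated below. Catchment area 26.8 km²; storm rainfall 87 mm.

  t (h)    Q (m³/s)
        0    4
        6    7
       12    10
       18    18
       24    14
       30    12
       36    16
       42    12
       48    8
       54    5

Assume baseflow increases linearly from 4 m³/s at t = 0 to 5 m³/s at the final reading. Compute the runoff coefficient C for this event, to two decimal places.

ΣQ_DR = 61.00 m³/s; V = ΣQ_DR·Δt = 1.318 × 10^6 m³.
Runoff depth d = V / A = 49.16 mm.
C = d / P = 49.16 / 87 = 0.57.

C ≈ 0.57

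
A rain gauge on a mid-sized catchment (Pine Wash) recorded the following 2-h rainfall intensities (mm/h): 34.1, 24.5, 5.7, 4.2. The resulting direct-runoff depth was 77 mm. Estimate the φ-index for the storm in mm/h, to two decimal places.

φ ≈ 10.05 mm/h

Only the 2 blocks with intensity above φ contribute runoff: 34.1, 24.5 mm/h.
Σ(I−φ)·Δt = d  ⇒  (34.1+24.5 − 2φ)·2 = 77
φ = (58.60 − 77/2) / 2 = 10.05 mm/h.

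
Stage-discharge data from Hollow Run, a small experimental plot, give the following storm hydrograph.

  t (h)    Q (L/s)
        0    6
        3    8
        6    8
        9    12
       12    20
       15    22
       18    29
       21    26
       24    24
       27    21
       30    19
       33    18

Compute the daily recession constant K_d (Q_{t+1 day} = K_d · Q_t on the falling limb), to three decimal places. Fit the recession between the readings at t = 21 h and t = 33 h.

Between t = 21 h and t = 33 h the flow falls from 26 to 18 L/s over 4×3 h = 12 h.
Per-interval ratio K = (18/26)^(1/4) = 0.9122; K_d = K^(24/3) = 0.479.

K_d ≈ 0.479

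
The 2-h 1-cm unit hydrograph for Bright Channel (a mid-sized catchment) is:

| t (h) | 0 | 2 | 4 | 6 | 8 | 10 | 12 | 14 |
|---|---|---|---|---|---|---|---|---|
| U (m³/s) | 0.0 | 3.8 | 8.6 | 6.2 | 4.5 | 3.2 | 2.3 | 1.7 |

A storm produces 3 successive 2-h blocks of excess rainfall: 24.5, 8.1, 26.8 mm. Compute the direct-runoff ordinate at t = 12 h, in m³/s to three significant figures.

By discrete convolution, Q_j = Σ (P_i / 10 mm) · U_{j−i}.
At t = 12 h (j=6): Q = (24.5/10)·2.3 + (8.1/10)·3.2 + (26.8/10)·4.5 = 20.3 m³/s.

Q ≈ 20.3 m³/s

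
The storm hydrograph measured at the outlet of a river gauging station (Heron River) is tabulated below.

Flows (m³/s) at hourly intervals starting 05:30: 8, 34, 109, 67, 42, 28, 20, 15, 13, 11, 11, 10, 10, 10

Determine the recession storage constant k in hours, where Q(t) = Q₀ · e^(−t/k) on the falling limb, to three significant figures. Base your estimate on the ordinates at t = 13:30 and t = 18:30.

On the falling limb, Q drops from 13 to 10 m³/s between t = 13:30 and t = 18:30 (Δt = 5 h).
k = −Δt / ln(Q₂/Q₁) = −5 / ln(10/13) = 19.1 h.

k ≈ 19.1 h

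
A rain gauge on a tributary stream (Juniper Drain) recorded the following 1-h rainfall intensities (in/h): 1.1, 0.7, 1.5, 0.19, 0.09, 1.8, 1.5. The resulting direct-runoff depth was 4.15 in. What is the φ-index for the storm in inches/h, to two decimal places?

φ ≈ 0.49 in/h

Only the 5 blocks with intensity above φ contribute runoff: 1.1, 0.7, 1.5, 1.8, 1.5 in/h.
Σ(I−φ)·Δt = d  ⇒  (1.1+0.7+1.5+1.8+1.5 − 5φ)·1 = 4.15
φ = (6.600 − 4.15/1) / 5 = 0.49 in/h.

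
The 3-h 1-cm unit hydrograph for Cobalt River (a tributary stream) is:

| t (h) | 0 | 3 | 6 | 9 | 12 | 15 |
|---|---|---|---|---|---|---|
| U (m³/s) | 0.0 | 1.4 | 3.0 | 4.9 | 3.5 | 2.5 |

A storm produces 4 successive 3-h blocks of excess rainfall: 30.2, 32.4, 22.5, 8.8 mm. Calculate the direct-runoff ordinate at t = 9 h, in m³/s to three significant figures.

Q ≈ 27.7 m³/s

By discrete convolution, Q_j = Σ (P_i / 10 mm) · U_{j−i}.
At t = 9 h (j=3): Q = (30.2/10)·4.9 + (32.4/10)·3.0 + (22.5/10)·1.4 + (8.8/10)·0.0 = 27.7 m³/s.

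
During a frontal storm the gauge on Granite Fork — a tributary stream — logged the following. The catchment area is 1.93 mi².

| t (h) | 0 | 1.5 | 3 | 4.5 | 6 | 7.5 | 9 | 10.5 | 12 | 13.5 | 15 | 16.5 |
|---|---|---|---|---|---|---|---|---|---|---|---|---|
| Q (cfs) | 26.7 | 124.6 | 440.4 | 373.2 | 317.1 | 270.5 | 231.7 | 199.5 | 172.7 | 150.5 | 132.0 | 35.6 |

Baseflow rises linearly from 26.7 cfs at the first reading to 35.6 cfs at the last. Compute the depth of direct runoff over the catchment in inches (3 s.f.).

Direct runoff: 0.00, 97.09, 412.08, 344.07, 287.16, 239.75, 200.15, 167.14, 139.53, 116.52, 97.21, 0.00 cfs; ΣQ_DR = 2101 cfs.
V = ΣQ_DR · Δt = 2101 × 5400 s = 1.134 × 10^7 ft³.
Over A = 1.93 mi², depth = V / A = 2.53 in.

d ≈ 2.53 in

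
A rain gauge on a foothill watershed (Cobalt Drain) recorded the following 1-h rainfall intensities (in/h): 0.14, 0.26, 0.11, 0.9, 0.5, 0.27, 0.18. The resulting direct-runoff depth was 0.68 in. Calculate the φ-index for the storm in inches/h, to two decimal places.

Only the 2 blocks with intensity above φ contribute runoff: 0.9, 0.5 in/h.
Σ(I−φ)·Δt = d  ⇒  (0.9+0.5 − 2φ)·1 = 0.68
φ = (1.400 − 0.68/1) / 2 = 0.36 in/h.

φ ≈ 0.36 in/h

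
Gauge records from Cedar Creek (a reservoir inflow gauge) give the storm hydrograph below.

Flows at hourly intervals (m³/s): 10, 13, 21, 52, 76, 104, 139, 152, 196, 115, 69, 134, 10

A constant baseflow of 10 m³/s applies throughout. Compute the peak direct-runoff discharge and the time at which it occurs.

Q_p = 186.0 m³/s at t = 8 h

Subtracting baseflow gives direct-runoff ordinates: 0.0, 3.0, 11.0, 42.0, 66.0, 94.0, 129.0, 142.0, 186.0, 105.0, 59.0, 124.0, 0.0 m³/s.
The maximum is 186.0 m³/s, occurring at the reading for t = 8 h.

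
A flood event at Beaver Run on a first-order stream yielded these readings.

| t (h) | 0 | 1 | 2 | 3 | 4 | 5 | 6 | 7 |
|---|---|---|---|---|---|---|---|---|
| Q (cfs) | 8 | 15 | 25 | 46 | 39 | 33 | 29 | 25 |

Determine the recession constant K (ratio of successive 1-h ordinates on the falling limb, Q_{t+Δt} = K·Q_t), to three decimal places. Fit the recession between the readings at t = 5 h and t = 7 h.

Using the recession-limb readings at t = 5 h and t = 7 h: Q falls from 33 to 25 cfs over 2 intervals.
K = (Q₂/Q₁)^(1/2) = (25/33)^(1/2) = 0.870.

K ≈ 0.870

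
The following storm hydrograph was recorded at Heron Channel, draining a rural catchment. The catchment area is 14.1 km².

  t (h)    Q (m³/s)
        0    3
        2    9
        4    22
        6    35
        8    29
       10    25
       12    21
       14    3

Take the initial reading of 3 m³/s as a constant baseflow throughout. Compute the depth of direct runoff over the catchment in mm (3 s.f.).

d ≈ 62.8 mm

Direct runoff: 0.0, 6.0, 19.0, 32.0, 26.0, 22.0, 18.0, 0.0 m³/s; ΣQ_DR = 123.0 m³/s.
V = ΣQ_DR · Δt = 123.0 × 7200 s = 8.856 × 10^5 m³.
Over A = 14.1 km², depth = V / A = 62.8 mm.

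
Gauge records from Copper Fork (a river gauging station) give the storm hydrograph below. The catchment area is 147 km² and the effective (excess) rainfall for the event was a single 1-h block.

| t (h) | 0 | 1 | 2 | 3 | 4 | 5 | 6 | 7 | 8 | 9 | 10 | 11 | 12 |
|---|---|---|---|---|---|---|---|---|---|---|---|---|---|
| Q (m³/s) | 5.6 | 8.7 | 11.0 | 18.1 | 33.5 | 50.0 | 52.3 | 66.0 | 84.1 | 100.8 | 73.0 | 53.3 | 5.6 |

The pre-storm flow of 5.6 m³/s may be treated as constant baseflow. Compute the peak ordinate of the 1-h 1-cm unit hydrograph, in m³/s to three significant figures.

U_p ≈ 79.5 m³/s

Direct runoff: 0.0, 3.1, 5.4, 12.5, 27.9, 44.4, 46.7, 60.4, 78.5, 95.2, 67.4, 47.7, 0.0 m³/s; ΣQ_DR = 489.2 m³/s, peak = 95.2 m³/s.
Runoff depth d = ΣQ_DR·Δt / A = 489.2 × 3600 / (147 km²) = 11.98 mm.
The 1-cm UH is the DRH scaled by (10 mm)/d, so U_p = 95.2 × 10/11.98 = 79.5 m³/s.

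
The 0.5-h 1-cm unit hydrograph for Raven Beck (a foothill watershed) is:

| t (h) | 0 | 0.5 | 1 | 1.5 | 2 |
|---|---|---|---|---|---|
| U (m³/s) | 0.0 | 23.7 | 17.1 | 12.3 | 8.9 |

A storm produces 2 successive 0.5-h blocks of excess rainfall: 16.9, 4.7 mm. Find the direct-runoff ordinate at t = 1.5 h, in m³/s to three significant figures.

By discrete convolution, Q_j = Σ (P_i / 10 mm) · U_{j−i}.
At t = 1.5 h (j=3): Q = (16.9/10)·12.3 + (4.7/10)·17.1 = 28.8 m³/s.

Q ≈ 28.8 m³/s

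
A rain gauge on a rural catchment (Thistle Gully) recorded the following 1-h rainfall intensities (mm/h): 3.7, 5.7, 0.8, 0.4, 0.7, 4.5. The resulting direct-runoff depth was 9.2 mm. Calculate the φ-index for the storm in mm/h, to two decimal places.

φ ≈ 1.57 mm/h

Only the 3 blocks with intensity above φ contribute runoff: 3.7, 5.7, 4.5 mm/h.
Σ(I−φ)·Δt = d  ⇒  (3.7+5.7+4.5 − 3φ)·1 = 9.2
φ = (13.90 − 9.2/1) / 3 = 1.57 mm/h.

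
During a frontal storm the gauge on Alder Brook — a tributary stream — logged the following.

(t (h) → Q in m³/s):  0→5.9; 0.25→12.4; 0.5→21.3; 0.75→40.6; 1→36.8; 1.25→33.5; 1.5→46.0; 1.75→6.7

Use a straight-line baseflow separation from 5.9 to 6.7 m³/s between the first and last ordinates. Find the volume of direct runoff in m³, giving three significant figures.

V ≈ 1.38 × 10^5 m³

Direct-runoff ordinates (Q − Q_b): 0.00, 6.39, 15.17, 34.36, 30.44, 27.03, 39.41, 0.00 m³/s.
ΣQ_DR = 152.8 m³/s.
With Δt = 0.25 h = 900 s, V = ΣQ_DR · Δt = 152.8 × 900 = 1.38 × 10^5 m³.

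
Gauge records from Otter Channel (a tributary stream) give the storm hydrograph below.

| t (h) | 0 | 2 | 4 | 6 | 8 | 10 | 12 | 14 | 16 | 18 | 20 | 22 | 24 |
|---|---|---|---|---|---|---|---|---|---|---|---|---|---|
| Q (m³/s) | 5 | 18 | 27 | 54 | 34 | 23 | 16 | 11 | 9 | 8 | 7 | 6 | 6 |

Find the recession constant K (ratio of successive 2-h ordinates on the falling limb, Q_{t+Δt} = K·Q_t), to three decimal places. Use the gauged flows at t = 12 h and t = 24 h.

Using the recession-limb readings at t = 12 h and t = 24 h: Q falls from 16 to 6 m³/s over 6 intervals.
K = (Q₂/Q₁)^(1/6) = (6/16)^(1/6) = 0.849.

K ≈ 0.849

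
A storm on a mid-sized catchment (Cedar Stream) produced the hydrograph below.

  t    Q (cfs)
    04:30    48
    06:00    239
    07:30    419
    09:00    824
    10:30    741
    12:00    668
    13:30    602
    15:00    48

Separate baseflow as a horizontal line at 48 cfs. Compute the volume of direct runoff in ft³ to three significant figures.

Direct-runoff ordinates (Q − Q_b): 0.0, 191.0, 371.0, 776.0, 693.0, 620.0, 554.0, 0.0 cfs.
ΣQ_DR = 3205 cfs.
With Δt = 1.5 h = 5400 s, V = ΣQ_DR · Δt = 3205 × 5400 = 1.73 × 10^7 ft³.

V ≈ 1.73 × 10^7 ft³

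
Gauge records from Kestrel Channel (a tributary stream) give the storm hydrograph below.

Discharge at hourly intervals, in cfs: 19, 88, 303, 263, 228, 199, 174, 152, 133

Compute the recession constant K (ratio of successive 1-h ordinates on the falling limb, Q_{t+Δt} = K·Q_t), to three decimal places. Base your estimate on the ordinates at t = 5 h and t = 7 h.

K ≈ 0.874

Using the recession-limb readings at t = 5 h and t = 7 h: Q falls from 199 to 152 cfs over 2 intervals.
K = (Q₂/Q₁)^(1/2) = (152/199)^(1/2) = 0.874.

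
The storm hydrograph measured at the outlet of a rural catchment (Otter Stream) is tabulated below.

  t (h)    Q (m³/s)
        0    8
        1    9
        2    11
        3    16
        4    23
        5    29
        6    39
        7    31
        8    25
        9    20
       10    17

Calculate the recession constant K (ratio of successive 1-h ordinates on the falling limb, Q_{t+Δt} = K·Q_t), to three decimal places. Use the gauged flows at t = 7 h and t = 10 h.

Using the recession-limb readings at t = 7 h and t = 10 h: Q falls from 31 to 17 m³/s over 3 intervals.
K = (Q₂/Q₁)^(1/3) = (17/31)^(1/3) = 0.819.

K ≈ 0.819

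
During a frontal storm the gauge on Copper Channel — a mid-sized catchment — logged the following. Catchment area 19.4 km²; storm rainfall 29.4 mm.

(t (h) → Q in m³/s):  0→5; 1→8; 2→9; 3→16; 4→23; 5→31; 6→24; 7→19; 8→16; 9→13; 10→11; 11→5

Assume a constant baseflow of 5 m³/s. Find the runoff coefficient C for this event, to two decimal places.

C ≈ 0.76

ΣQ_DR = 120.0 m³/s; V = ΣQ_DR·Δt = 4.320 × 10^5 m³.
Runoff depth d = V / A = 22.27 mm.
C = d / P = 22.27 / 29.4 = 0.76.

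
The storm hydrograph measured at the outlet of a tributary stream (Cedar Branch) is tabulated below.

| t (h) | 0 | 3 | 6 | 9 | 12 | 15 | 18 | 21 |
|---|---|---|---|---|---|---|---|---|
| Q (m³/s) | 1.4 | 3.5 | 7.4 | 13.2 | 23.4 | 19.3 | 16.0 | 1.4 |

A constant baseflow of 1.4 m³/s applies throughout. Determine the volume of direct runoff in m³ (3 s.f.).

Direct-runoff ordinates (Q − Q_b): 0.0, 2.1, 6.0, 11.8, 22.0, 17.9, 14.6, 0.0 m³/s.
ΣQ_DR = 74.40 m³/s.
With Δt = 3 h = 10800 s, V = ΣQ_DR · Δt = 74.40 × 10800 = 8.04 × 10^5 m³.

V ≈ 8.04 × 10^5 m³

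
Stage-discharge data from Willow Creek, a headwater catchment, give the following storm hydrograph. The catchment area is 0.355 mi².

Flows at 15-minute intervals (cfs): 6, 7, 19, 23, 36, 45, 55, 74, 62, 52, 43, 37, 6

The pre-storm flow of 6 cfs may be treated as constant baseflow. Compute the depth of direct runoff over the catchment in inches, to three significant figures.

Direct runoff: 0.0, 1.0, 13.0, 17.0, 30.0, 39.0, 49.0, 68.0, 56.0, 46.0, 37.0, 31.0, 0.0 cfs; ΣQ_DR = 387.0 cfs.
V = ΣQ_DR · Δt = 387.0 × 900 s = 3.483 × 10^5 ft³.
Over A = 0.355 mi², depth = V / A = 0.422 in.

d ≈ 0.422 in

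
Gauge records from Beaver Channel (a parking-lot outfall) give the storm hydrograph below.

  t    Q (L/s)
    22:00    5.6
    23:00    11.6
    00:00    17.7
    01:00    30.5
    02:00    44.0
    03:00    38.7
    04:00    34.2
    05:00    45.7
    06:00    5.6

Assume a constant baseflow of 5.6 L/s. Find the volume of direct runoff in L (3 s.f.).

V ≈ 6.60 × 10^5 L

Direct-runoff ordinates (Q − Q_b): 0.0, 6.0, 12.1, 24.9, 38.4, 33.1, 28.6, 40.1, 0.0 L/s.
ΣQ_DR = 183.2 L/s.
With Δt = 1 h = 3600 s, V = ΣQ_DR · Δt = 183.2 × 3600 = 6.60 × 10^5 L.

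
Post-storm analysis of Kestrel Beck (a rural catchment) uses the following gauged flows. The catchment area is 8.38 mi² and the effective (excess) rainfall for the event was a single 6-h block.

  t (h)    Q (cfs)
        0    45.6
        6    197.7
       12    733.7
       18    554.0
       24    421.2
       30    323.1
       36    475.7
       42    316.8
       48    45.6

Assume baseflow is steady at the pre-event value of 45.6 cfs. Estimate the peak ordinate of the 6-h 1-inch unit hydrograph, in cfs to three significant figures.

Direct runoff: 0.0, 152.1, 688.1, 508.4, 375.6, 277.5, 430.1, 271.2, 0.0 cfs; ΣQ_DR = 2703 cfs, peak = 688.1 cfs.
Runoff depth d = ΣQ_DR·Δt / A = 2703 × 21600 / (8.38 mi²) = 2.999 in.
The 1-inch UH is the DRH scaled by (1 in)/d, so U_p = 688.1 × 1/2.999 = 229 cfs.

U_p ≈ 229 cfs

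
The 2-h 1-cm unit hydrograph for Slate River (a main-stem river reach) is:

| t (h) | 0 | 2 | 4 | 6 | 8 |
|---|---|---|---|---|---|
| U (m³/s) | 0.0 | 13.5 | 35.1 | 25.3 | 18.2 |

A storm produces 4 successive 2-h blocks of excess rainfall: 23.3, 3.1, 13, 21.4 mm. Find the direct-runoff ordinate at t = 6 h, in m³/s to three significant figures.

Q ≈ 87.4 m³/s

By discrete convolution, Q_j = Σ (P_i / 10 mm) · U_{j−i}.
At t = 6 h (j=3): Q = (23.3/10)·25.3 + (3.1/10)·35.1 + (13/10)·13.5 + (21.4/10)·0.0 = 87.4 m³/s.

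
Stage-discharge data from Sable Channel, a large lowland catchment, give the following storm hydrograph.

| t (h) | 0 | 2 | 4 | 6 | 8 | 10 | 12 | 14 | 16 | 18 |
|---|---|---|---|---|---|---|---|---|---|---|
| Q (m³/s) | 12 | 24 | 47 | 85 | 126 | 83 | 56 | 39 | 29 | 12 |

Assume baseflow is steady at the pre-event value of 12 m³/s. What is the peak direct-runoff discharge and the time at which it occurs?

Q_p = 114.0 m³/s at t = 8 h

Subtracting baseflow gives direct-runoff ordinates: 0.0, 12.0, 35.0, 73.0, 114.0, 71.0, 44.0, 27.0, 17.0, 0.0 m³/s.
The maximum is 114.0 m³/s, occurring at the reading for t = 8 h.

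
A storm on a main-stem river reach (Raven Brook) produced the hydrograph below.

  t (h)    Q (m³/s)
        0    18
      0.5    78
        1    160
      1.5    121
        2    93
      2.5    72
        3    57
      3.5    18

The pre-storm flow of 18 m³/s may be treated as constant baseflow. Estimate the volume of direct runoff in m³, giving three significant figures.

V ≈ 8.51 × 10^5 m³

Direct-runoff ordinates (Q − Q_b): 0.0, 60.0, 142.0, 103.0, 75.0, 54.0, 39.0, 0.0 m³/s.
ΣQ_DR = 473.0 m³/s.
With Δt = 0.5 h = 1800 s, V = ΣQ_DR · Δt = 473.0 × 1800 = 8.51 × 10^5 m³.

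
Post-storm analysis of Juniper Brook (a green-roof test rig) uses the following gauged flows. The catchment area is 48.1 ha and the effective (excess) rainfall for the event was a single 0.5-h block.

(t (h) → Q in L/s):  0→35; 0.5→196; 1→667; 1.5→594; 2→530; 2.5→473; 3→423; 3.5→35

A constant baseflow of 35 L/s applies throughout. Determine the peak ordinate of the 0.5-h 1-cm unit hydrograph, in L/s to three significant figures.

Direct runoff: 0.0, 161.0, 632.0, 559.0, 495.0, 438.0, 388.0, 0.0 L/s; ΣQ_DR = 2673 L/s, peak = 632.0 L/s.
Runoff depth d = ΣQ_DR·Δt / A = 2673 × 1800 / (48.1 ha) = 10.00 mm.
The 1-cm UH is the DRH scaled by (10 mm)/d, so U_p = 632.0 × 10/10.00 = 632 L/s.

U_p ≈ 632 L/s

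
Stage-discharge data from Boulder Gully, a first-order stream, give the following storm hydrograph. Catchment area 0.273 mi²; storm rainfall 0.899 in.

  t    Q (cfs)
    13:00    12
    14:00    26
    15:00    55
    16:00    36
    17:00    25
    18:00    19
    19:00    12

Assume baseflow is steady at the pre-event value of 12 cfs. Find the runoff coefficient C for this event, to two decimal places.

ΣQ_DR = 101.0 cfs; V = ΣQ_DR·Δt = 3.636 × 10^5 ft³.
Runoff depth d = V / A = 0.5733 in.
C = d / P = 0.5733 / 0.899 = 0.64.

C ≈ 0.64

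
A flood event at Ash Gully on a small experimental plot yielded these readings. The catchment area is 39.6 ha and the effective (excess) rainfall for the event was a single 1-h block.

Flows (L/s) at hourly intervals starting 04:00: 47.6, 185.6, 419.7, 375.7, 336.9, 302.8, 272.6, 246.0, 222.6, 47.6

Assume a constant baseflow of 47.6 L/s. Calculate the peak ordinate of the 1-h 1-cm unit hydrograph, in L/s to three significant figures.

U_p ≈ 207 L/s

Direct runoff: 0.0, 138.0, 372.1, 328.1, 289.3, 255.2, 225.0, 198.4, 175.0, 0.0 L/s; ΣQ_DR = 1981 L/s, peak = 372.1 L/s.
Runoff depth d = ΣQ_DR·Δt / A = 1981 × 3600 / (39.6 ha) = 18.01 mm.
The 1-cm UH is the DRH scaled by (10 mm)/d, so U_p = 372.1 × 10/18.01 = 207 L/s.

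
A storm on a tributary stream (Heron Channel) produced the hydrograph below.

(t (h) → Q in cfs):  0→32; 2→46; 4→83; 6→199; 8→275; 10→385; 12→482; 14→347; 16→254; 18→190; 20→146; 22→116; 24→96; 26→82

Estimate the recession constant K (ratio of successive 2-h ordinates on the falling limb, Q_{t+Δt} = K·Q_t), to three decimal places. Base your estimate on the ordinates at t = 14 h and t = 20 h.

Using the recession-limb readings at t = 14 h and t = 20 h: Q falls from 347 to 146 cfs over 3 intervals.
K = (Q₂/Q₁)^(1/3) = (146/347)^(1/3) = 0.749.

K ≈ 0.749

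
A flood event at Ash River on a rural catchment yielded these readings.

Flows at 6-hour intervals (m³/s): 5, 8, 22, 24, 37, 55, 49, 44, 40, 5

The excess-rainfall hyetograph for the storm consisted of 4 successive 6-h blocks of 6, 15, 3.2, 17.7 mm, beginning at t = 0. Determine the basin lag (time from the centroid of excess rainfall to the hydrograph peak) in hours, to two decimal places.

t_L ≈ 16.33 h

Centroid of excess rainfall: t_c = Σ P_i·t̄_i / ΣP_i = 13.6683 h (block centres at 3, 9, 15, 21 h).
Hydrograph peak occurs at t = 30 h, so basin lag t_L = 30 − 13.6683 = 16.33 h.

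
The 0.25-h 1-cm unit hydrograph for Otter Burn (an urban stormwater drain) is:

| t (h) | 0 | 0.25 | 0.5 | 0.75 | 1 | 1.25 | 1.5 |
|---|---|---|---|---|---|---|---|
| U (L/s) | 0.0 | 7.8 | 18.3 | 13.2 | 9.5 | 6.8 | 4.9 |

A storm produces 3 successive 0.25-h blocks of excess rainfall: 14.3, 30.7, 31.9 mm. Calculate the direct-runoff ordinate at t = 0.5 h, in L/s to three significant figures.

By discrete convolution, Q_j = Σ (P_i / 10 mm) · U_{j−i}.
At t = 0.5 h (j=2): Q = (14.3/10)·18.3 + (30.7/10)·7.8 + (31.9/10)·0.0 = 50.1 L/s.

Q ≈ 50.1 L/s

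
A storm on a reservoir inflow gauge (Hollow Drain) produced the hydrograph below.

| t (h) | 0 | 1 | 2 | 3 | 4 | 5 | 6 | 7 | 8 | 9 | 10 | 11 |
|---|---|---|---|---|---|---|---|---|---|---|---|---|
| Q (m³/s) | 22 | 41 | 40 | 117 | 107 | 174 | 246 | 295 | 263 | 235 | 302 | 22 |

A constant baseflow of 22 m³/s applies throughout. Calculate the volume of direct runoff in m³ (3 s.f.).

V ≈ 5.76 × 10^6 m³

Direct-runoff ordinates (Q − Q_b): 0.0, 19.0, 18.0, 95.0, 85.0, 152.0, 224.0, 273.0, 241.0, 213.0, 280.0, 0.0 m³/s.
ΣQ_DR = 1600 m³/s.
With Δt = 1 h = 3600 s, V = ΣQ_DR · Δt = 1600 × 3600 = 5.76 × 10^6 m³.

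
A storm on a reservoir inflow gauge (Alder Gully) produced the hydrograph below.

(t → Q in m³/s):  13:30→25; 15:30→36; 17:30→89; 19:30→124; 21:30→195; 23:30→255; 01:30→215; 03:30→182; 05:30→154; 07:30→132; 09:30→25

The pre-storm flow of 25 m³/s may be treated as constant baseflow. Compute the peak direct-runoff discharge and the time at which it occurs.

Q_p = 230.0 m³/s at t = 23:30

Subtracting baseflow gives direct-runoff ordinates: 0.0, 11.0, 64.0, 99.0, 170.0, 230.0, 190.0, 157.0, 129.0, 107.0, 0.0 m³/s.
The maximum is 230.0 m³/s, occurring at the reading for t = 23:30.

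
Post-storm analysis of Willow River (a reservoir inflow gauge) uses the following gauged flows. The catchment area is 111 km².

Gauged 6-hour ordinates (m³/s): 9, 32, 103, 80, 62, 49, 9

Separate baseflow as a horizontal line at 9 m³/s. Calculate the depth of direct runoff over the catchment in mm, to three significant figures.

d ≈ 54.7 mm

Direct runoff: 0.0, 23.0, 94.0, 71.0, 53.0, 40.0, 0.0 m³/s; ΣQ_DR = 281.0 m³/s.
V = ΣQ_DR · Δt = 281.0 × 21600 s = 6.070 × 10^6 m³.
Over A = 111 km², depth = V / A = 54.7 mm.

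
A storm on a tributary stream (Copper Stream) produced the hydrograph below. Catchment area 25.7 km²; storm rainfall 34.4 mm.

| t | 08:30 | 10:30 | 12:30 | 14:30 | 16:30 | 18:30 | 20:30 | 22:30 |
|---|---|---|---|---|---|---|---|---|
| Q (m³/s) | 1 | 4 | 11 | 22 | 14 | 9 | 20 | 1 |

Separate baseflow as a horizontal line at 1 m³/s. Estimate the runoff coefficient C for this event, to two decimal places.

ΣQ_DR = 74.00 m³/s; V = ΣQ_DR·Δt = 5.328 × 10^5 m³.
Runoff depth d = V / A = 20.73 mm.
C = d / P = 20.73 / 34.4 = 0.60.

C ≈ 0.60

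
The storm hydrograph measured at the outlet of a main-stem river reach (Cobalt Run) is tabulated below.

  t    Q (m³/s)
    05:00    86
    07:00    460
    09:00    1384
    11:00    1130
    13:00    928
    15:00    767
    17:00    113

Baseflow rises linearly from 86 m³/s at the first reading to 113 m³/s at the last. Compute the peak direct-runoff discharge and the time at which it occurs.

Q_p = 1289.00 m³/s at t = 09:00

Subtracting baseflow gives direct-runoff ordinates: 0.00, 369.50, 1289.00, 1030.50, 824.00, 658.50, 0.00 m³/s.
The maximum is 1289.00 m³/s, occurring at the reading for t = 09:00.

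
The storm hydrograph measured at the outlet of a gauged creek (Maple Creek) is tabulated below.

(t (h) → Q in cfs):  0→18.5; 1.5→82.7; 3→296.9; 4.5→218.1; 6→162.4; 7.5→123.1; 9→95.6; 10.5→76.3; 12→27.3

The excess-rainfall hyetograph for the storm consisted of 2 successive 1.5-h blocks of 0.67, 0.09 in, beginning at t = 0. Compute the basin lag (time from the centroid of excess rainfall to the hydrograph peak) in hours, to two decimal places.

t_L ≈ 2.07 h

Centroid of excess rainfall: t_c = Σ P_i·t̄_i / ΣP_i = 0.9276 h (block centres at 0.75, 2.25 h).
Hydrograph peak occurs at t = 3 h, so basin lag t_L = 3 − 0.9276 = 2.07 h.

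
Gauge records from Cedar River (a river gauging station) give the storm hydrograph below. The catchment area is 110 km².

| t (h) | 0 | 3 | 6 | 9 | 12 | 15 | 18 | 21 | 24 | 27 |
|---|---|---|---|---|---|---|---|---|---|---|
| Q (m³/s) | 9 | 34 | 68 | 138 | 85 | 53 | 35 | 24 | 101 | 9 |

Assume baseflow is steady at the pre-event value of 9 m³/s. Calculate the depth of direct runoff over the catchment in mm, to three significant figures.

Direct runoff: 0.0, 25.0, 59.0, 129.0, 76.0, 44.0, 26.0, 15.0, 92.0, 0.0 m³/s; ΣQ_DR = 466.0 m³/s.
V = ΣQ_DR · Δt = 466.0 × 10800 s = 5.033 × 10^6 m³.
Over A = 110 km², depth = V / A = 45.8 mm.

d ≈ 45.8 mm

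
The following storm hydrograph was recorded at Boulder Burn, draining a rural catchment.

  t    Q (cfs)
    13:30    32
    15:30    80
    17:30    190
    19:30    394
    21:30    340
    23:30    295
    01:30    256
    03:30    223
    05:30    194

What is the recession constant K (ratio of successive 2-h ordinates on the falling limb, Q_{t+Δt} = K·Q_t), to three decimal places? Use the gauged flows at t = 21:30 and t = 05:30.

K ≈ 0.869

Using the recession-limb readings at t = 21:30 and t = 05:30: Q falls from 340 to 194 cfs over 4 intervals.
K = (Q₂/Q₁)^(1/4) = (194/340)^(1/4) = 0.869.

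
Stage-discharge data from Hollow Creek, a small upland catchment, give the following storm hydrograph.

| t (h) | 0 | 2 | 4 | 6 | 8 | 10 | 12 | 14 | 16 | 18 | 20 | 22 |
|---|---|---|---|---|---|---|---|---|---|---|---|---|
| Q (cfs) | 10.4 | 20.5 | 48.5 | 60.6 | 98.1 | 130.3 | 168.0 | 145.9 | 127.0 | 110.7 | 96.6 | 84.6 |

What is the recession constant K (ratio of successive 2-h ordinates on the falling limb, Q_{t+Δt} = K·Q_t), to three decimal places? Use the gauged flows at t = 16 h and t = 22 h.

K ≈ 0.873

Using the recession-limb readings at t = 16 h and t = 22 h: Q falls from 127.0 to 84.6 cfs over 3 intervals.
K = (Q₂/Q₁)^(1/3) = (84.6/127.0)^(1/3) = 0.873.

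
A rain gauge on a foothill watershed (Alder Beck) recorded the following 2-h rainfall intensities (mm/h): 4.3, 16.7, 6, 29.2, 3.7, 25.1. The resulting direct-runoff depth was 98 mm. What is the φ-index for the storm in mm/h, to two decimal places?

φ ≈ 7.33 mm/h

Only the 3 blocks with intensity above φ contribute runoff: 16.7, 29.2, 25.1 mm/h.
Σ(I−φ)·Δt = d  ⇒  (16.7+29.2+25.1 − 3φ)·2 = 98
φ = (71.00 − 98/2) / 3 = 7.33 mm/h.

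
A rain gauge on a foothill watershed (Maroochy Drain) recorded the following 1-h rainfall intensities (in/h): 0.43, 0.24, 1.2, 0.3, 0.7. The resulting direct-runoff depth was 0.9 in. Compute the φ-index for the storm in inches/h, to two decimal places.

Only the 2 blocks with intensity above φ contribute runoff: 1.2, 0.7 in/h.
Σ(I−φ)·Δt = d  ⇒  (1.2+0.7 − 2φ)·1 = 0.9
φ = (1.900 − 0.9/1) / 2 = 0.50 in/h.

φ ≈ 0.50 in/h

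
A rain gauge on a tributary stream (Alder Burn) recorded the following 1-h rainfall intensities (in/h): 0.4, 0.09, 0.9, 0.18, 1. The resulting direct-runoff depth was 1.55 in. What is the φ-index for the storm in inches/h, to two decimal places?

φ ≈ 0.25 in/h

Only the 3 blocks with intensity above φ contribute runoff: 0.4, 0.9, 1 in/h.
Σ(I−φ)·Δt = d  ⇒  (0.4+0.9+1 − 3φ)·1 = 1.55
φ = (2.300 − 1.55/1) / 3 = 0.25 in/h.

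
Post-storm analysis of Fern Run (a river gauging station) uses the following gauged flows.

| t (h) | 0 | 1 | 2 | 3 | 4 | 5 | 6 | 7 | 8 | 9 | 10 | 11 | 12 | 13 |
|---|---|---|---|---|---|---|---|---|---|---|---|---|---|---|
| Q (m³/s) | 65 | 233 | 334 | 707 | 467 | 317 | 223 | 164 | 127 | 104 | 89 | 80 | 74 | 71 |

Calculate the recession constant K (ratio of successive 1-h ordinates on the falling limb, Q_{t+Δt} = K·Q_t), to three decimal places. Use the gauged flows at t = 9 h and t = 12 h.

K ≈ 0.893

Using the recession-limb readings at t = 9 h and t = 12 h: Q falls from 104 to 74 m³/s over 3 intervals.
K = (Q₂/Q₁)^(1/3) = (74/104)^(1/3) = 0.893.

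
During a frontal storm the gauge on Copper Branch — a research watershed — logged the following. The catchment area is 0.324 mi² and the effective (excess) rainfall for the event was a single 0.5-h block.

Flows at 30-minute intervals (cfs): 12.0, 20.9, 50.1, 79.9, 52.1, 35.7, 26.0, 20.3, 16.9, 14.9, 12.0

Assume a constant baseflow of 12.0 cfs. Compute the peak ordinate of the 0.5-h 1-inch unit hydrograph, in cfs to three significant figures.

U_p ≈ 136 cfs

Direct runoff: 0.0, 8.9, 38.1, 67.9, 40.1, 23.7, 14.0, 8.3, 4.9, 2.9, 0.0 cfs; ΣQ_DR = 208.8 cfs, peak = 67.9 cfs.
Runoff depth d = ΣQ_DR·Δt / A = 208.8 × 1800 / (0.324 mi²) = 0.4993 in.
The 1-inch UH is the DRH scaled by (1 in)/d, so U_p = 67.9 × 1/0.4993 = 136 cfs.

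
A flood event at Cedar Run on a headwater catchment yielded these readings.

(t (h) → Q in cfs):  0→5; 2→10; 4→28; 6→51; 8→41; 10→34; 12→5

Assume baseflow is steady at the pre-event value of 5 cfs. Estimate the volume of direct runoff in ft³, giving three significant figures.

Direct-runoff ordinates (Q − Q_b): 0.0, 5.0, 23.0, 46.0, 36.0, 29.0, 0.0 cfs.
ΣQ_DR = 139.0 cfs.
With Δt = 2 h = 7200 s, V = ΣQ_DR · Δt = 139.0 × 7200 = 1.00 × 10^6 ft³.

V ≈ 1.00 × 10^6 ft³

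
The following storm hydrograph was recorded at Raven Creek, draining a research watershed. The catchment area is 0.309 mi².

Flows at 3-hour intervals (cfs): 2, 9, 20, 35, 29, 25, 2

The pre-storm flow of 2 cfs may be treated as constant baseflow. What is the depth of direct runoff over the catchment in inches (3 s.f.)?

d ≈ 1.62 in

Direct runoff: 0.0, 7.0, 18.0, 33.0, 27.0, 23.0, 0.0 cfs; ΣQ_DR = 108.0 cfs.
V = ΣQ_DR · Δt = 108.0 × 10800 s = 1.166 × 10^6 ft³.
Over A = 0.309 mi², depth = V / A = 1.62 in.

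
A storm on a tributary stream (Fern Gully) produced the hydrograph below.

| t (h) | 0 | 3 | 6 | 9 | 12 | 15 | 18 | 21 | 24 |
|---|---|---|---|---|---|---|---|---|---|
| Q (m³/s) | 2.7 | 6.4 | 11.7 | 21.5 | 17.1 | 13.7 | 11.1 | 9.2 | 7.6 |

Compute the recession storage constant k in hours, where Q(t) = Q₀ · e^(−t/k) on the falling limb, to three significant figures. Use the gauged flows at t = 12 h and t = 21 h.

k ≈ 14.5 h

On the falling limb, Q drops from 17.1 to 9.2 m³/s between t = 12 h and t = 21 h (Δt = 9 h).
k = −Δt / ln(Q₂/Q₁) = −9 / ln(9.2/17.1) = 14.5 h.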